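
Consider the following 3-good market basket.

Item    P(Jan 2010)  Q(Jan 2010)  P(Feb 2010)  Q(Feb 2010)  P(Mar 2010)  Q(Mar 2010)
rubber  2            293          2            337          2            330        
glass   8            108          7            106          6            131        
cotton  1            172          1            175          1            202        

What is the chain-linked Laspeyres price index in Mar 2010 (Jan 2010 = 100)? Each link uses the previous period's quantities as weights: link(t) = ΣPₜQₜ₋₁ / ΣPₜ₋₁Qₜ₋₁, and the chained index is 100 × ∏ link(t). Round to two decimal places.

87.12

Link Jan 2010→Feb 2010:
ΣP(Feb 2010)Q(Jan 2010) = 2×293 + 7×108 + 1×172 = 586 + 756 + 172 = 1514
ΣP(Jan 2010)Q(Jan 2010) = 2×293 + 8×108 + 1×172 = 586 + 864 + 172 = 1622
link = 1514/1622 = 0.933416
Link Feb 2010→Mar 2010:
ΣP(Mar 2010)Q(Feb 2010) = 2×337 + 6×106 + 1×175 = 674 + 636 + 175 = 1485
ΣP(Feb 2010)Q(Feb 2010) = 2×337 + 7×106 + 1×175 = 674 + 742 + 175 = 1591
link = 1485/1591 = 0.933375
Chained index = 100 × 0.933416 × 0.933375 = 87.1227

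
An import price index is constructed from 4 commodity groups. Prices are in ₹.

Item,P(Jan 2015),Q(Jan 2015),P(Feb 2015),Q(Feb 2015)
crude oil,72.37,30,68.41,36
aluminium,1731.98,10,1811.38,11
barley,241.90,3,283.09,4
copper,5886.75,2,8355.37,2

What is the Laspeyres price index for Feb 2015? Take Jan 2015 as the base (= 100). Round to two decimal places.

117.93

Laspeyres price index uses base-period quantities as weights.
ΣP(Feb 2015)·Q(Jan 2015) = 68.41×30 + 1811.38×10 + 283.09×3 + 8355.37×2 = 2052.3 + 18113.8 + 849.27 + 16710.74 = 37726.11
ΣP(Jan 2015)·Q(Jan 2015) = 72.37×30 + 1731.98×10 + 241.90×3 + 5886.75×2 = 2171.1 + 17319.8 + 725.7 + 11773.5 = 31990.1
Index = 37726.11 / 31990.1 × 100 = 117.9306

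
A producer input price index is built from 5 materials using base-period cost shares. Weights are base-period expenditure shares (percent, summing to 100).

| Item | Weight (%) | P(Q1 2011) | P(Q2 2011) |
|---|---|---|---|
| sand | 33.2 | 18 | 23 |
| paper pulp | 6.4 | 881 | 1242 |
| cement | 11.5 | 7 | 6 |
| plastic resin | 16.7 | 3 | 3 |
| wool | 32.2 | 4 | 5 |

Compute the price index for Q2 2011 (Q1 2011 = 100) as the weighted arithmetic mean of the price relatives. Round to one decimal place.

sand: 33.2 × (23/18) = 33.2 × 1.277778 = 42.4222
paper pulp: 6.4 × (1242/881) = 6.4 × 1.409762 = 9.0225
cement: 11.5 × (6/7) = 11.5 × 0.857143 = 9.8571
plastic resin: 16.7 × (3/3) = 16.7 × 1.000000 = 16.7000
wool: 32.2 × (5/4) = 32.2 × 1.250000 = 40.2500
Index = Σ wᵢ·(p₁ᵢ/p₀ᵢ) = 42.4222 + 9.0225 + 9.8571 + 16.7000 + 40.2500 = 118.2518

118.3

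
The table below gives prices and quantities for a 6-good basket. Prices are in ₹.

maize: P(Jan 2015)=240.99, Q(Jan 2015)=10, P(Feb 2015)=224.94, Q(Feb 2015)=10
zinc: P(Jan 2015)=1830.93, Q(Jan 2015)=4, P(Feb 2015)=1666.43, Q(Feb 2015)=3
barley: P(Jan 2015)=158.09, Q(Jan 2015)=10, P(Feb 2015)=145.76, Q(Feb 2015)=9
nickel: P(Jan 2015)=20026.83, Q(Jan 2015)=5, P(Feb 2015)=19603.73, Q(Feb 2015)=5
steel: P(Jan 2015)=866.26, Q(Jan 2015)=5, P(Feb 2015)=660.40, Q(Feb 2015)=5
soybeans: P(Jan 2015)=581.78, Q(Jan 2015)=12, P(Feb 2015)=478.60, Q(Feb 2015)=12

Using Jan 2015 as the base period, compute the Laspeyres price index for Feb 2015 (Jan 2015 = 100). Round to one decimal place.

95.7

Laspeyres price index uses base-period quantities as weights.
ΣP(Feb 2015)·Q(Jan 2015) = 224.94×10 + 1666.43×4 + 145.76×10 + 19603.73×5 + 660.40×5 + 478.60×12 = 2249.4 + 6665.72 + 1457.6 + 98018.65 + 3302 + 5743.2 = 117436.57
ΣP(Jan 2015)·Q(Jan 2015) = 240.99×10 + 1830.93×4 + 158.09×10 + 20026.83×5 + 866.26×5 + 581.78×12 = 2409.9 + 7323.72 + 1580.9 + 100134.15 + 4331.3 + 6981.36 = 122761.33
Index = 117436.57 / 122761.33 × 100 = 95.6625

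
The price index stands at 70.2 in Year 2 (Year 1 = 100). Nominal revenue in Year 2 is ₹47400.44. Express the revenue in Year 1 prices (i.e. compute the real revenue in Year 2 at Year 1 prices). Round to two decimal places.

Real = Nominal ÷ (Index/100) = 47400.44 ÷ (70.2/100)
     = 47400.44 ÷ 0.702 = 67521.9943

67521.99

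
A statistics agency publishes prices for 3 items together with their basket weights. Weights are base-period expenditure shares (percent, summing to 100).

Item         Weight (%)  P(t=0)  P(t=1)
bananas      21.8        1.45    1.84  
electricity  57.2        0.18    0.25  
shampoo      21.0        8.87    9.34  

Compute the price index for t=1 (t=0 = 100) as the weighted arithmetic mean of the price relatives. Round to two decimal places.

129.22

bananas: 21.8 × (1.84/1.45) = 21.8 × 1.268966 = 27.6634
electricity: 57.2 × (0.25/0.18) = 57.2 × 1.388889 = 79.4444
shampoo: 21.0 × (9.34/8.87) = 21.0 × 1.052988 = 22.1127
Index = Σ wᵢ·(p₁ᵢ/p₀ᵢ) = 27.6634 + 79.4444 + 22.1127 = 129.2206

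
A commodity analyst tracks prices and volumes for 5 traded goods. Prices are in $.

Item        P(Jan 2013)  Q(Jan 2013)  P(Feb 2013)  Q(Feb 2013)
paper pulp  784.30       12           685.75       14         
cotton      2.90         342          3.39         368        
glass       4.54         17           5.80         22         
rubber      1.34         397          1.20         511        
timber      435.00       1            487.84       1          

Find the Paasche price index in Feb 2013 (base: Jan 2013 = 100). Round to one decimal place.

91.0

Paasche price index uses current-period quantities as weights.
ΣP(Feb 2013)·Q(Feb 2013) = 685.75×14 + 3.39×368 + 5.80×22 + 1.20×511 + 487.84×1 = 9600.5 + 1247.52 + 127.6 + 613.2 + 487.84 = 12076.66
ΣP(Jan 2013)·Q(Feb 2013) = 784.30×14 + 2.90×368 + 4.54×22 + 1.34×511 + 435.00×1 = 10980.2 + 1067.2 + 99.88 + 684.74 + 435 = 13267.02
Index = 12076.66 / 13267.02 × 100 = 91.0277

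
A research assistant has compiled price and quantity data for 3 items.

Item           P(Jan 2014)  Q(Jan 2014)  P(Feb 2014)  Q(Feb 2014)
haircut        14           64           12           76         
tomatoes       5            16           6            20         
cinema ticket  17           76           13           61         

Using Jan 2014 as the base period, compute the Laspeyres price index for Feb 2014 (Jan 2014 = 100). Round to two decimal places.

Laspeyres price index uses base-period quantities as weights.
ΣP(Feb 2014)·Q(Jan 2014) = 12×64 + 6×16 + 13×76 = 768 + 96 + 988 = 1852
ΣP(Jan 2014)·Q(Jan 2014) = 14×64 + 5×16 + 17×76 = 896 + 80 + 1292 = 2268
Index = 1852 / 2268 × 100 = 81.6578

81.66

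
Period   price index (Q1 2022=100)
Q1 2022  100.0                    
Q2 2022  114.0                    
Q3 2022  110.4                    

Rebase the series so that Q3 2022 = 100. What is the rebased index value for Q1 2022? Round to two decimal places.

90.58

Rebased(Q1 2022) = 100.0 / 110.4 × 100 = 90.5797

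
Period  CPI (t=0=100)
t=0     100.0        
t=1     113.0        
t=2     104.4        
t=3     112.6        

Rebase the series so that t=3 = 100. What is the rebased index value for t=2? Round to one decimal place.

92.7

Rebased(t=2) = 104.4 / 112.6 × 100 = 92.7176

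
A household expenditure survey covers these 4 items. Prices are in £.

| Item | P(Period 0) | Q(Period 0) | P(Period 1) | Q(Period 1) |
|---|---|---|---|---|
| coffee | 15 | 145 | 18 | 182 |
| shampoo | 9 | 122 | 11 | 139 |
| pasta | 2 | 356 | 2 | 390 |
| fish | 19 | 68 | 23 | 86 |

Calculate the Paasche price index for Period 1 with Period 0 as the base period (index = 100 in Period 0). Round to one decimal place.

Paasche price index uses current-period quantities as weights.
ΣP(Period 1)·Q(Period 1) = 18×182 + 11×139 + 2×390 + 23×86 = 3276 + 1529 + 780 + 1978 = 7563
ΣP(Period 0)·Q(Period 1) = 15×182 + 9×139 + 2×390 + 19×86 = 2730 + 1251 + 780 + 1634 = 6395
Index = 7563 / 6395 × 100 = 118.2643

118.3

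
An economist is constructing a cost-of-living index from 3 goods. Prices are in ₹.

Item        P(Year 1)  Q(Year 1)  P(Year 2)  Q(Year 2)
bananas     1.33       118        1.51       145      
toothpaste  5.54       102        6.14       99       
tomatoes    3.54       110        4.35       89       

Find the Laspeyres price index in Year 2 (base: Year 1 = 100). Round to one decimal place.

115.4

Laspeyres price index uses base-period quantities as weights.
ΣP(Year 2)·Q(Year 1) = 1.51×118 + 6.14×102 + 4.35×110 = 178.18 + 626.28 + 478.5 = 1282.96
ΣP(Year 1)·Q(Year 1) = 1.33×118 + 5.54×102 + 3.54×110 = 156.94 + 565.08 + 389.4 = 1111.42
Index = 1282.96 / 1111.42 × 100 = 115.4343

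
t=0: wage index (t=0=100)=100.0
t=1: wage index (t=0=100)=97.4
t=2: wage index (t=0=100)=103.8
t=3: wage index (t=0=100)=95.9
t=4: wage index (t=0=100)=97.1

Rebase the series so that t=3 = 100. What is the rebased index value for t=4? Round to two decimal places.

Rebased(t=4) = 97.1 / 95.9 × 100 = 101.2513

101.25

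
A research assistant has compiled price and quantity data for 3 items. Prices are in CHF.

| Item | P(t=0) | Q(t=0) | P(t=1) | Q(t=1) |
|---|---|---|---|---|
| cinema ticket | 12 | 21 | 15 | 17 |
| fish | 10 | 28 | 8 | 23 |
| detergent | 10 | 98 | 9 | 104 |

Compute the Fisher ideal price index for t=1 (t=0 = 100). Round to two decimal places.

Laspeyres component (base-period weights):
ΣP(t=1)Q(t=0) = 15×21 + 8×28 + 9×98 = 315 + 224 + 882 = 1421
ΣP(t=0)Q(t=0) = 12×21 + 10×28 + 10×98 = 252 + 280 + 980 = 1512
L = 1421 / 1512 × 100 = 93.9815
Paasche component (current-period weights):
ΣP(t=1)Q(t=1) = 15×17 + 8×23 + 9×104 = 255 + 184 + 936 = 1375
ΣP(t=0)Q(t=1) = 12×17 + 10×23 + 10×104 = 204 + 230 + 1040 = 1474
P = 1375 / 1474 × 100 = 93.2836
Fisher = √(L × P) = √(93.9815 × 93.2836) = 93.6319

93.63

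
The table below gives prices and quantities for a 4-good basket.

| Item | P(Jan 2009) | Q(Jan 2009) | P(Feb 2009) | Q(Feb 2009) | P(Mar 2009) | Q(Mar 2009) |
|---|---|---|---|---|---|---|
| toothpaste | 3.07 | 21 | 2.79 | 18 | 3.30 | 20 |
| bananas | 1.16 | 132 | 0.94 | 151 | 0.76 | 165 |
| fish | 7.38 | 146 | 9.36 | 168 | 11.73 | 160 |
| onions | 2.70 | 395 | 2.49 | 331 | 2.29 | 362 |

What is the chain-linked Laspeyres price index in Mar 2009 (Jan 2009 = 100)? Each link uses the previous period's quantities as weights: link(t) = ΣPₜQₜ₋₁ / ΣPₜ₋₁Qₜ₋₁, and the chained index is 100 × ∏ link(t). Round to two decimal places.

120.26

Link Jan 2009→Feb 2009:
ΣP(Feb 2009)Q(Jan 2009) = 2.79×21 + 0.94×132 + 9.36×146 + 2.49×395 = 58.59 + 124.08 + 1366.56 + 983.55 = 2532.78
ΣP(Jan 2009)Q(Jan 2009) = 3.07×21 + 1.16×132 + 7.38×146 + 2.70×395 = 64.47 + 153.12 + 1077.48 + 1066.5 = 2361.57
link = 2532.78/2361.57 = 1.072498
Link Feb 2009→Mar 2009:
ΣP(Mar 2009)Q(Feb 2009) = 3.30×18 + 0.76×151 + 11.73×168 + 2.29×331 = 59.4 + 114.76 + 1970.64 + 757.99 = 2902.79
ΣP(Feb 2009)Q(Feb 2009) = 2.79×18 + 0.94×151 + 9.36×168 + 2.49×331 = 50.22 + 141.94 + 1572.48 + 824.19 = 2588.83
link = 2902.79/2588.83 = 1.121275
Chained index = 100 × 1.072498 × 1.121275 = 120.2565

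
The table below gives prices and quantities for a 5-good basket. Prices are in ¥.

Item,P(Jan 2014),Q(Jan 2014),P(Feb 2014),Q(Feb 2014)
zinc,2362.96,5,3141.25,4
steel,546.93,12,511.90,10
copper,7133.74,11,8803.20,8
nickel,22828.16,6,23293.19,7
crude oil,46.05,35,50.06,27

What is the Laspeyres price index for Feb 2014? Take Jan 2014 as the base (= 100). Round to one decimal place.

110.5

Laspeyres price index uses base-period quantities as weights.
ΣP(Feb 2014)·Q(Jan 2014) = 3141.25×5 + 511.90×12 + 8803.20×11 + 23293.19×6 + 50.06×35 = 15706.25 + 6142.8 + 96835.2 + 139759.14 + 1752.1 = 260195.49
ΣP(Jan 2014)·Q(Jan 2014) = 2362.96×5 + 546.93×12 + 7133.74×11 + 22828.16×6 + 46.05×35 = 11814.8 + 6563.16 + 78471.14 + 136968.96 + 1611.75 = 235429.81
Index = 260195.49 / 235429.81 × 100 = 110.5193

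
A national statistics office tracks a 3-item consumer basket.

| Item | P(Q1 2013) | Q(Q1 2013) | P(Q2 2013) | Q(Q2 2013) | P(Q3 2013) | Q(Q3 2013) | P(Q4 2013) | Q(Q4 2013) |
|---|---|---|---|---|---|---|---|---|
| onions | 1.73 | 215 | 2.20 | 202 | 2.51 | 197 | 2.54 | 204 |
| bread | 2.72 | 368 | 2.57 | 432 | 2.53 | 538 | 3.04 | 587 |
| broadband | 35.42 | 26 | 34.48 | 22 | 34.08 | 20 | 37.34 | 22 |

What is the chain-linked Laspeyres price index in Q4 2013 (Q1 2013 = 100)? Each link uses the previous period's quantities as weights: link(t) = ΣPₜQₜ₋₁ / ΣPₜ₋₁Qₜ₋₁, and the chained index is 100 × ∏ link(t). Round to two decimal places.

Link Q1 2013→Q2 2013:
ΣP(Q2 2013)Q(Q1 2013) = 2.20×215 + 2.57×368 + 34.48×26 = 473 + 945.76 + 896.48 = 2315.24
ΣP(Q1 2013)Q(Q1 2013) = 1.73×215 + 2.72×368 + 35.42×26 = 371.95 + 1000.96 + 920.92 = 2293.83
link = 2315.24/2293.83 = 1.009334
Link Q2 2013→Q3 2013:
ΣP(Q3 2013)Q(Q2 2013) = 2.51×202 + 2.53×432 + 34.08×22 = 507.02 + 1092.96 + 749.76 = 2349.74
ΣP(Q2 2013)Q(Q2 2013) = 2.20×202 + 2.57×432 + 34.48×22 = 444.4 + 1110.24 + 758.56 = 2313.2
link = 2349.74/2313.2 = 1.015796
Link Q3 2013→Q4 2013:
ΣP(Q4 2013)Q(Q3 2013) = 2.54×197 + 3.04×538 + 37.34×20 = 500.38 + 1635.52 + 746.8 = 2882.7
ΣP(Q3 2013)Q(Q3 2013) = 2.51×197 + 2.53×538 + 34.08×20 = 494.47 + 1361.14 + 681.6 = 2537.21
link = 2882.7/2537.21 = 1.136169
Chained index = 100 × 1.009334 × 1.015796 × 1.136169 = 116.4889

116.49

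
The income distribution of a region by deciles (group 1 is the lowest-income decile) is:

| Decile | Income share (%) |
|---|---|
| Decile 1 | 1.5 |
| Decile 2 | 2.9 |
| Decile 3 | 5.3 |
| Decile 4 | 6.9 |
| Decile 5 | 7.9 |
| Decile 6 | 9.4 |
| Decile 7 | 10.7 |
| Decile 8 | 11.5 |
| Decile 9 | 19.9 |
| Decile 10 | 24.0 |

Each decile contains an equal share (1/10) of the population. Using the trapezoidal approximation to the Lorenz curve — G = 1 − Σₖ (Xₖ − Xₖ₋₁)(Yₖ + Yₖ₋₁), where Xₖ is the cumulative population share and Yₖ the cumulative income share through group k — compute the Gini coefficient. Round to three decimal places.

0.365

Cumulative income shares Yₖ: 0.0150, 0.0440, 0.0970, 0.1660, 0.2450, 0.3390, 0.4460, 0.5610, 0.7600, 1.0000
Σ (Xₖ−Xₖ₋₁)(Yₖ+Yₖ₋₁) = (1/10)(0.0150+0.0000) + (1/10)(0.0440+0.0150) + (1/10)(0.0970+0.0440) + (1/10)(0.1660+0.0970) + (1/10)(0.2450+0.1660) + (1/10)(0.3390+0.2450) + (1/10)(0.4460+0.3390) + (1/10)(0.5610+0.4460) + (1/10)(0.7600+0.5610) + (1/10)(1.0000+0.7600)
  = 0.0015 + 0.0059 + 0.0141 + 0.0263 + 0.0411 + 0.0584 + 0.0785 + 0.1007 + 0.1321 + 0.1760 = 0.6346
G = 1 − 0.6346 = 0.3654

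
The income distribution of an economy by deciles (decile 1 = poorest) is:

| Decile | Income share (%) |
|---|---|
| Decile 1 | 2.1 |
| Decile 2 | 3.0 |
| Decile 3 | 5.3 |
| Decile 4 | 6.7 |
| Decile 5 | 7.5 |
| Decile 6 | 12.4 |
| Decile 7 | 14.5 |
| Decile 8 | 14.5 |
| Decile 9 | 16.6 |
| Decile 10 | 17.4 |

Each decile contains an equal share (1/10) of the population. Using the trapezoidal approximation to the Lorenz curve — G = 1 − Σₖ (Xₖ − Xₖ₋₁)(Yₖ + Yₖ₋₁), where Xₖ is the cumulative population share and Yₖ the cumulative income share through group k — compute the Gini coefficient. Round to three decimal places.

Cumulative income shares Yₖ: 0.0210, 0.0510, 0.1040, 0.1710, 0.2460, 0.3700, 0.5150, 0.6600, 0.8260, 1.0000
Σ (Xₖ−Xₖ₋₁)(Yₖ+Yₖ₋₁) = (1/10)(0.0210+0.0000) + (1/10)(0.0510+0.0210) + (1/10)(0.1040+0.0510) + (1/10)(0.1710+0.1040) + (1/10)(0.2460+0.1710) + (1/10)(0.3700+0.2460) + (1/10)(0.5150+0.3700) + (1/10)(0.6600+0.5150) + (1/10)(0.8260+0.6600) + (1/10)(1.0000+0.8260)
  = 0.0021 + 0.0072 + 0.0155 + 0.0275 + 0.0417 + 0.0616 + 0.0885 + 0.1175 + 0.1486 + 0.1826 = 0.6928
G = 1 − 0.6928 = 0.3072

0.307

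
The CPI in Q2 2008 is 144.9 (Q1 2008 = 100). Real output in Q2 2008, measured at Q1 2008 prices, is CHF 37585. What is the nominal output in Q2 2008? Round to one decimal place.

54460.7

Nominal = Real × (Index/100) = 37585 × (144.9/100)
        = 37585 × 1.449 = 54460.6650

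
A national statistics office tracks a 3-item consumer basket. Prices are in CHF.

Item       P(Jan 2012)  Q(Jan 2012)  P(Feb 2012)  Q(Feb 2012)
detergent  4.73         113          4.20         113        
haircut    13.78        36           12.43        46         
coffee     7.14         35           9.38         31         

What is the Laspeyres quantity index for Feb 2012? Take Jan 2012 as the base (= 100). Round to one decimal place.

Laspeyres quantity index uses base-period prices as weights.
ΣP(Jan 2012)·Q(Feb 2012) = 4.73×113 + 13.78×46 + 7.14×31 = 534.49 + 633.88 + 221.34 = 1389.71
ΣP(Jan 2012)·Q(Jan 2012) = 4.73×113 + 13.78×36 + 7.14×35 = 534.49 + 496.08 + 249.9 = 1280.47
Index = 1389.71 / 1280.47 × 100 = 108.5312

108.5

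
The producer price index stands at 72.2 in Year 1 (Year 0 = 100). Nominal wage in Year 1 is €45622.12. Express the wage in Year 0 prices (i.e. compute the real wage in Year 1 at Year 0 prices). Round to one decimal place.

63188.5

Real = Nominal ÷ (Index/100) = 45622.12 ÷ (72.2/100)
     = 45622.12 ÷ 0.722 = 63188.5319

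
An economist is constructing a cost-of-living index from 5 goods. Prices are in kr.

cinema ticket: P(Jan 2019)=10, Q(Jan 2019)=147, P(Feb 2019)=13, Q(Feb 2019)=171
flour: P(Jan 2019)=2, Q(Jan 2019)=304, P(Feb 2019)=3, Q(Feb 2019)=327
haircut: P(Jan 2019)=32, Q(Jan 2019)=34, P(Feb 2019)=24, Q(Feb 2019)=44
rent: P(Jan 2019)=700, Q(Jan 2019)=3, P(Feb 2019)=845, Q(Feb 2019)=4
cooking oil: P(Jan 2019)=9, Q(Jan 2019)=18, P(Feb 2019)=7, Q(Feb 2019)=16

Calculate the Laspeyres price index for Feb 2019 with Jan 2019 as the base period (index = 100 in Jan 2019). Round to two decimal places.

Laspeyres price index uses base-period quantities as weights.
ΣP(Feb 2019)·Q(Jan 2019) = 13×147 + 3×304 + 24×34 + 845×3 + 7×18 = 1911 + 912 + 816 + 2535 + 126 = 6300
ΣP(Jan 2019)·Q(Jan 2019) = 10×147 + 2×304 + 32×34 + 700×3 + 9×18 = 1470 + 608 + 1088 + 2100 + 162 = 5428
Index = 6300 / 5428 × 100 = 116.0648

116.06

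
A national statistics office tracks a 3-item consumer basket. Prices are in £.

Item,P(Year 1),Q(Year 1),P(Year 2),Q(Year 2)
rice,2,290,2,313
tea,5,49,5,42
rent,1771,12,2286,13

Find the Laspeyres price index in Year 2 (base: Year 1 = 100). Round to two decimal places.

127.99

Laspeyres price index uses base-period quantities as weights.
ΣP(Year 2)·Q(Year 1) = 2×290 + 5×49 + 2286×12 = 580 + 245 + 27432 = 28257
ΣP(Year 1)·Q(Year 1) = 2×290 + 5×49 + 1771×12 = 580 + 245 + 21252 = 22077
Index = 28257 / 22077 × 100 = 127.9929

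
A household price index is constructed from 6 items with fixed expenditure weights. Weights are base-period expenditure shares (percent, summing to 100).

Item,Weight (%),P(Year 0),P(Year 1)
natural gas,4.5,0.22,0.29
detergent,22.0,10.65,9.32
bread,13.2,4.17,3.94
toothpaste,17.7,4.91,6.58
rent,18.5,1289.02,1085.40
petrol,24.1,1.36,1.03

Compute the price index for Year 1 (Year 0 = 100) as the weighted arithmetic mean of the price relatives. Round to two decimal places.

natural gas: 4.5 × (0.29/0.22) = 4.5 × 1.318182 = 5.9318
detergent: 22.0 × (9.32/10.65) = 22.0 × 0.875117 = 19.2526
bread: 13.2 × (3.94/4.17) = 13.2 × 0.944844 = 12.4719
toothpaste: 17.7 × (6.58/4.91) = 17.7 × 1.340122 = 23.7202
rent: 18.5 × (1085.40/1289.02) = 18.5 × 0.842035 = 15.5776
petrol: 24.1 × (1.03/1.36) = 24.1 × 0.757353 = 18.2522
Index = Σ wᵢ·(p₁ᵢ/p₀ᵢ) = 5.9318 + 19.2526 + 12.4719 + 23.7202 + 15.5776 + 18.2522 = 95.2064

95.21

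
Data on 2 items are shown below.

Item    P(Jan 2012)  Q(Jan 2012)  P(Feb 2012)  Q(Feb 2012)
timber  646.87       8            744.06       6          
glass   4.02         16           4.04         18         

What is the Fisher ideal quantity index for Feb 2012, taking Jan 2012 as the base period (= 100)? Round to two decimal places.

Laspeyres component (base-period weights):
ΣP(Jan 2012)Q(Feb 2012) = 646.87×6 + 4.02×18 = 3881.22 + 72.36 = 3953.58
ΣP(Jan 2012)Q(Jan 2012) = 646.87×8 + 4.02×16 = 5174.96 + 64.32 = 5239.28
L = 3953.58 / 5239.28 × 100 = 75.4604
Paasche component (current-period weights):
ΣP(Feb 2012)Q(Feb 2012) = 744.06×6 + 4.04×18 = 4464.36 + 72.72 = 4537.08
ΣP(Feb 2012)Q(Jan 2012) = 744.06×8 + 4.04×16 = 5952.48 + 64.64 = 6017.12
P = 4537.08 / 6017.12 × 100 = 75.4029
Fisher = √(L × P) = √(75.4604 × 75.4029) = 75.4316

75.43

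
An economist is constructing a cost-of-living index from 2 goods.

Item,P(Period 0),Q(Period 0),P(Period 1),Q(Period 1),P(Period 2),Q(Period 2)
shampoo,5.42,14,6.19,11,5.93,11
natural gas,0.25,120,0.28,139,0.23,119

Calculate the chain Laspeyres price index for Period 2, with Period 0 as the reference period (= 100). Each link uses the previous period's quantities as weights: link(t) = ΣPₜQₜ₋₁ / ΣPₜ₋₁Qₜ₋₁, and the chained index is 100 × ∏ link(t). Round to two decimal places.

Link Period 0→Period 1:
ΣP(Period 1)Q(Period 0) = 6.19×14 + 0.28×120 = 86.66 + 33.6 = 120.26
ΣP(Period 0)Q(Period 0) = 5.42×14 + 0.25×120 = 75.88 + 30 = 105.88
link = 120.26/105.88 = 1.135814
Link Period 1→Period 2:
ΣP(Period 2)Q(Period 1) = 5.93×11 + 0.23×139 = 65.23 + 31.97 = 97.2
ΣP(Period 1)Q(Period 1) = 6.19×11 + 0.28×139 = 68.09 + 38.92 = 107.01
link = 97.2/107.01 = 0.908326
Chained index = 100 × 1.135814 × 0.908326 = 103.1690

103.17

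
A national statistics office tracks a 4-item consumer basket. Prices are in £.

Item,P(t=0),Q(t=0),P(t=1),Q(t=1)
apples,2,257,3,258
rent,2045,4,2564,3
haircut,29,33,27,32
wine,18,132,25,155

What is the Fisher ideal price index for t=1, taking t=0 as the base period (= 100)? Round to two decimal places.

126.94

Laspeyres component (base-period weights):
ΣP(t=1)Q(t=0) = 3×257 + 2564×4 + 27×33 + 25×132 = 771 + 10256 + 891 + 3300 = 15218
ΣP(t=0)Q(t=0) = 2×257 + 2045×4 + 29×33 + 18×132 = 514 + 8180 + 957 + 2376 = 12027
L = 15218 / 12027 × 100 = 126.5320
Paasche component (current-period weights):
ΣP(t=1)Q(t=1) = 3×258 + 2564×3 + 27×32 + 25×155 = 774 + 7692 + 864 + 3875 = 13205
ΣP(t=0)Q(t=1) = 2×258 + 2045×3 + 29×32 + 18×155 = 516 + 6135 + 928 + 2790 = 10369
P = 13205 / 10369 × 100 = 127.3508
Fisher = √(L × P) = √(126.5320 × 127.3508) = 126.9407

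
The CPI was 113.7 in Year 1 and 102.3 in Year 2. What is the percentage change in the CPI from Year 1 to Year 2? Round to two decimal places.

Change = (102.3 − 113.7) / 113.7 × 100
       = -11.4 / 113.7 × 100 = -10.0264%

-10.03%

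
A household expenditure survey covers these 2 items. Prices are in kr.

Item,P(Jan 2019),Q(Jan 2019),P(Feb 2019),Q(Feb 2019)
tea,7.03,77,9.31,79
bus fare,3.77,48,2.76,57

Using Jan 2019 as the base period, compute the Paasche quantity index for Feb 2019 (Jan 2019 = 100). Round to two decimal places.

Paasche quantity index uses current-period prices as weights.
ΣP(Feb 2019)·Q(Feb 2019) = 9.31×79 + 2.76×57 = 735.49 + 157.32 = 892.81
ΣP(Feb 2019)·Q(Jan 2019) = 9.31×77 + 2.76×48 = 716.87 + 132.48 = 849.35
Index = 892.81 / 849.35 × 100 = 105.1169

105.12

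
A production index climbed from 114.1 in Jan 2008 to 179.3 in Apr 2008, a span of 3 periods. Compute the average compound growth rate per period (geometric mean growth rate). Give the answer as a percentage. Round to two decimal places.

Growth factor = (179.3/114.1)^(1/3) = (1.571429)^(1/3) = 1.162603
Growth rate = 1.162603 − 1 = 0.162603 = 16.2603%

16.26%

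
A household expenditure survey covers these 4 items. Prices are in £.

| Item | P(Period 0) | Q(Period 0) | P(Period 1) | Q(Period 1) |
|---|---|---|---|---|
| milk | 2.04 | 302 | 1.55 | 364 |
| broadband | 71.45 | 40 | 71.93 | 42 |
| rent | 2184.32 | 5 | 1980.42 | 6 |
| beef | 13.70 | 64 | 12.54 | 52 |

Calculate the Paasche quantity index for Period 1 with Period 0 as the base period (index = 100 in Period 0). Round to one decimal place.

Paasche quantity index uses current-period prices as weights.
ΣP(Period 1)·Q(Period 1) = 1.55×364 + 71.93×42 + 1980.42×6 + 12.54×52 = 564.2 + 3021.06 + 11882.52 + 652.08 = 16119.86
ΣP(Period 1)·Q(Period 0) = 1.55×302 + 71.93×40 + 1980.42×5 + 12.54×64 = 468.1 + 2877.2 + 9902.1 + 802.56 = 14049.96
Index = 16119.86 / 14049.96 × 100 = 114.7324

114.7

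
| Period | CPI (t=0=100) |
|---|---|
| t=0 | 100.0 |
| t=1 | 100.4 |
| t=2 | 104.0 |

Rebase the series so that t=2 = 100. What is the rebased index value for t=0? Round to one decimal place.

96.2

Rebased(t=0) = 100.0 / 104.0 × 100 = 96.1538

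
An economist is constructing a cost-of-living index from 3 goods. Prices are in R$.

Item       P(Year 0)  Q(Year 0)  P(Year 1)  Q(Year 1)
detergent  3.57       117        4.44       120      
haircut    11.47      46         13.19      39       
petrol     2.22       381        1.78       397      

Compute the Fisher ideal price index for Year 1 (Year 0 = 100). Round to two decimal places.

100.28

Laspeyres component (base-period weights):
ΣP(Year 1)Q(Year 0) = 4.44×117 + 13.19×46 + 1.78×381 = 519.48 + 606.74 + 678.18 = 1804.4
ΣP(Year 0)Q(Year 0) = 3.57×117 + 11.47×46 + 2.22×381 = 417.69 + 527.62 + 845.82 = 1791.13
L = 1804.4 / 1791.13 × 100 = 100.7409
Paasche component (current-period weights):
ΣP(Year 1)Q(Year 1) = 4.44×120 + 13.19×39 + 1.78×397 = 532.8 + 514.41 + 706.66 = 1753.87
ΣP(Year 0)Q(Year 1) = 3.57×120 + 11.47×39 + 2.22×397 = 428.4 + 447.33 + 881.34 = 1757.07
P = 1753.87 / 1757.07 × 100 = 99.8179
Fisher = √(L × P) = √(100.7409 × 99.8179) = 100.2783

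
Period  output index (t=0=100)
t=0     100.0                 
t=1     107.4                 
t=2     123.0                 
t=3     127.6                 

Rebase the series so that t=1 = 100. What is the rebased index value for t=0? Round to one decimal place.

Rebased(t=0) = 100.0 / 107.4 × 100 = 93.1099

93.1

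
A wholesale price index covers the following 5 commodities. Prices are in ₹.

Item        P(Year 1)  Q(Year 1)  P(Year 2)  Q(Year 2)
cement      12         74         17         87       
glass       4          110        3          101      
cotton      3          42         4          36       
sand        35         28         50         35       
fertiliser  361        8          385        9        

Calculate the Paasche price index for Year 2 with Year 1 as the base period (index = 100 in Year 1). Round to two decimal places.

Paasche price index uses current-period quantities as weights.
ΣP(Year 2)·Q(Year 2) = 17×87 + 3×101 + 4×36 + 50×35 + 385×9 = 1479 + 303 + 144 + 1750 + 3465 = 7141
ΣP(Year 1)·Q(Year 2) = 12×87 + 4×101 + 3×36 + 35×35 + 361×9 = 1044 + 404 + 108 + 1225 + 3249 = 6030
Index = 7141 / 6030 × 100 = 118.4245

118.42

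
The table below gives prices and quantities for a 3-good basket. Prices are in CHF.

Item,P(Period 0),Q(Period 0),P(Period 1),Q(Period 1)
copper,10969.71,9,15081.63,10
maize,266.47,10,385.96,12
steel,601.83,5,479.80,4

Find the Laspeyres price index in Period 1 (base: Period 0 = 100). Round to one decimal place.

Laspeyres price index uses base-period quantities as weights.
ΣP(Period 1)·Q(Period 0) = 15081.63×9 + 385.96×10 + 479.80×5 = 135734.67 + 3859.6 + 2399 = 141993.27
ΣP(Period 0)·Q(Period 0) = 10969.71×9 + 266.47×10 + 601.83×5 = 98727.39 + 2664.7 + 3009.15 = 104401.24
Index = 141993.27 / 104401.24 × 100 = 136.0073

136.0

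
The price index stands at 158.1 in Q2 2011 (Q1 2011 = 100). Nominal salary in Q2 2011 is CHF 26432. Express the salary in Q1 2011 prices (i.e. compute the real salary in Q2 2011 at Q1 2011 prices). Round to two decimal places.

16718.53

Real = Nominal ÷ (Index/100) = 26432 ÷ (158.1/100)
     = 26432 ÷ 1.581 = 16718.5326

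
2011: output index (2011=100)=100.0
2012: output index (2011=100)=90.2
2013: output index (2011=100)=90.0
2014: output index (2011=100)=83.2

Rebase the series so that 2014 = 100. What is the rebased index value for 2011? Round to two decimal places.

120.19

Rebased(2011) = 100.0 / 83.2 × 100 = 120.1923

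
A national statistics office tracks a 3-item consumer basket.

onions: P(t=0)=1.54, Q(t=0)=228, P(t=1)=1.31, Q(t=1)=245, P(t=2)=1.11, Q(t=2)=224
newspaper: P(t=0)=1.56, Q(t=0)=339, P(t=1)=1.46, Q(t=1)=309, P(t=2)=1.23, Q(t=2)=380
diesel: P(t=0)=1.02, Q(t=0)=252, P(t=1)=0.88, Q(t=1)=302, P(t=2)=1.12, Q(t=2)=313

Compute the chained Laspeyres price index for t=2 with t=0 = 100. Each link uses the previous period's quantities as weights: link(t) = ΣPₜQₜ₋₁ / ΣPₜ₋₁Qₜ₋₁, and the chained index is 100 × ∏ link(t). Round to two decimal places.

85.21

Link t=0→t=1:
ΣP(t=1)Q(t=0) = 1.31×228 + 1.46×339 + 0.88×252 = 298.68 + 494.94 + 221.76 = 1015.38
ΣP(t=0)Q(t=0) = 1.54×228 + 1.56×339 + 1.02×252 = 351.12 + 528.84 + 257.04 = 1137
link = 1015.38/1137 = 0.893034
Link t=1→t=2:
ΣP(t=2)Q(t=1) = 1.11×245 + 1.23×309 + 1.12×302 = 271.95 + 380.07 + 338.24 = 990.26
ΣP(t=1)Q(t=1) = 1.31×245 + 1.46×309 + 0.88×302 = 320.95 + 451.14 + 265.76 = 1037.85
link = 990.26/1037.85 = 0.954146
Chained index = 100 × 0.893034 × 0.954146 = 85.2085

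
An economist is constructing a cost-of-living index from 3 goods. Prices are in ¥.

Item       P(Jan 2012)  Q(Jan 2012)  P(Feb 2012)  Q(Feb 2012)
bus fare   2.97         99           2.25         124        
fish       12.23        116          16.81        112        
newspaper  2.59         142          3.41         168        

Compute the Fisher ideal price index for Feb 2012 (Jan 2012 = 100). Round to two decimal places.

126.77

Laspeyres component (base-period weights):
ΣP(Feb 2012)Q(Jan 2012) = 2.25×99 + 16.81×116 + 3.41×142 = 222.75 + 1949.96 + 484.22 = 2656.93
ΣP(Jan 2012)Q(Jan 2012) = 2.97×99 + 12.23×116 + 2.59×142 = 294.03 + 1418.68 + 367.78 = 2080.49
L = 2656.93 / 2080.49 × 100 = 127.7069
Paasche component (current-period weights):
ΣP(Feb 2012)Q(Feb 2012) = 2.25×124 + 16.81×112 + 3.41×168 = 279 + 1882.72 + 572.88 = 2734.6
ΣP(Jan 2012)Q(Feb 2012) = 2.97×124 + 12.23×112 + 2.59×168 = 368.28 + 1369.76 + 435.12 = 2173.16
P = 2734.6 / 2173.16 × 100 = 125.8352
Fisher = √(L × P) = √(127.7069 × 125.8352) = 126.7676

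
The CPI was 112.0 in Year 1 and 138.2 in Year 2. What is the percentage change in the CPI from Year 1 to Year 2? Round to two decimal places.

23.39%

Change = (138.2 − 112.0) / 112.0 × 100
       = 26.2 / 112.0 × 100 = 23.3929%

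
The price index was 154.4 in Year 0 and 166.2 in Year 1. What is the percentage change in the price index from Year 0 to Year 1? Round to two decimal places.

Change = (166.2 − 154.4) / 154.4 × 100
       = 11.8 / 154.4 × 100 = 7.6425%

7.64%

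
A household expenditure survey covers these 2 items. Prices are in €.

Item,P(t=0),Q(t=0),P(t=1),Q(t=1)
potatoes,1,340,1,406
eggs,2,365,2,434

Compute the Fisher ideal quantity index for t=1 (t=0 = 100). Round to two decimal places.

119.07

Laspeyres component (base-period weights):
ΣP(t=0)Q(t=1) = 1×406 + 2×434 = 406 + 868 = 1274
ΣP(t=0)Q(t=0) = 1×340 + 2×365 = 340 + 730 = 1070
L = 1274 / 1070 × 100 = 119.0654
Paasche component (current-period weights):
ΣP(t=1)Q(t=1) = 1×406 + 2×434 = 406 + 868 = 1274
ΣP(t=1)Q(t=0) = 1×340 + 2×365 = 340 + 730 = 1070
P = 1274 / 1070 × 100 = 119.0654
Fisher = √(L × P) = √(119.0654 × 119.0654) = 119.0654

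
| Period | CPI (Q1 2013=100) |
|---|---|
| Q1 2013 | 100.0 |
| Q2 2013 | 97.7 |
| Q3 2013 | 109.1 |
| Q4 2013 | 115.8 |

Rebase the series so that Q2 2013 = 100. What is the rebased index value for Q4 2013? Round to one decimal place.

Rebased(Q4 2013) = 115.8 / 97.7 × 100 = 118.5261

118.5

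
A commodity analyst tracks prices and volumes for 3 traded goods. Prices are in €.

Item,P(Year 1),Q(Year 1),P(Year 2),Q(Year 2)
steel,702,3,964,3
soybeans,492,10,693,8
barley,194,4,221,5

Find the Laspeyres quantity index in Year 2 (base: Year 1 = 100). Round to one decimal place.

Laspeyres quantity index uses base-period prices as weights.
ΣP(Year 1)·Q(Year 2) = 702×3 + 492×8 + 194×5 = 2106 + 3936 + 970 = 7012
ΣP(Year 1)·Q(Year 1) = 702×3 + 492×10 + 194×4 = 2106 + 4920 + 776 = 7802
Index = 7012 / 7802 × 100 = 89.8744

89.9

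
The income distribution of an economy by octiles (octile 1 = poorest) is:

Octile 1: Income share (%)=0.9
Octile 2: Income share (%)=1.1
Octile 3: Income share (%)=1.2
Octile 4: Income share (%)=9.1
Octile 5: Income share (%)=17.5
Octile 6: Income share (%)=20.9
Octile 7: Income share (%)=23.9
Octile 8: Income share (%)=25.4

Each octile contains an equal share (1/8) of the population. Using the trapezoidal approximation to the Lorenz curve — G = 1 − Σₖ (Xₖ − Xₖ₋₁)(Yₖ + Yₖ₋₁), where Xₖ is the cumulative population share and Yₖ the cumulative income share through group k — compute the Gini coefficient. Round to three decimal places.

Cumulative income shares Yₖ: 0.0090, 0.0200, 0.0320, 0.1230, 0.2980, 0.5070, 0.7460, 1.0000
Σ (Xₖ−Xₖ₋₁)(Yₖ+Yₖ₋₁) = (1/8)(0.0090+0.0000) + (1/8)(0.0200+0.0090) + (1/8)(0.0320+0.0200) + (1/8)(0.1230+0.0320) + (1/8)(0.2980+0.1230) + (1/8)(0.5070+0.2980) + (1/8)(0.7460+0.5070) + (1/8)(1.0000+0.7460)
  = 0.0011 + 0.0036 + 0.0065 + 0.0194 + 0.0526 + 0.1006 + 0.1566 + 0.2182 = 0.5587
G = 1 − 0.5587 = 0.4413

0.441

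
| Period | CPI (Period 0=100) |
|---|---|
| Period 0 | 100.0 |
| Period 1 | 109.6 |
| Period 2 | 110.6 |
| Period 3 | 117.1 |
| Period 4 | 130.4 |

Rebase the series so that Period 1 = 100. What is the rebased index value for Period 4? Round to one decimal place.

Rebased(Period 4) = 130.4 / 109.6 × 100 = 118.9781

119.0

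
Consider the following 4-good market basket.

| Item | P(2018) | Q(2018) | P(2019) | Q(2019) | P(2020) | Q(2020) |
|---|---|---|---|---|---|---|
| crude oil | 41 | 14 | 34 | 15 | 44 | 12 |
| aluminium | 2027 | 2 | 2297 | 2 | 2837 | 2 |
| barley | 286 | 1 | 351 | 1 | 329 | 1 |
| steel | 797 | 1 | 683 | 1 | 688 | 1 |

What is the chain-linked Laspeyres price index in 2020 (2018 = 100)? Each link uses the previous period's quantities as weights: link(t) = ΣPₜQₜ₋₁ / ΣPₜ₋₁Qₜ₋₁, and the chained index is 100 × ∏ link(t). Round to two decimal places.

Link 2018→2019:
ΣP(2019)Q(2018) = 34×14 + 2297×2 + 351×1 + 683×1 = 476 + 4594 + 351 + 683 = 6104
ΣP(2018)Q(2018) = 41×14 + 2027×2 + 286×1 + 797×1 = 574 + 4054 + 286 + 797 = 5711
link = 6104/5711 = 1.068815
Link 2019→2020:
ΣP(2020)Q(2019) = 44×15 + 2837×2 + 329×1 + 688×1 = 660 + 5674 + 329 + 688 = 7351
ΣP(2019)Q(2019) = 34×15 + 2297×2 + 351×1 + 683×1 = 510 + 4594 + 351 + 683 = 6138
link = 7351/6138 = 1.197621
Chained index = 100 × 1.068815 × 1.197621 = 128.0035

128.00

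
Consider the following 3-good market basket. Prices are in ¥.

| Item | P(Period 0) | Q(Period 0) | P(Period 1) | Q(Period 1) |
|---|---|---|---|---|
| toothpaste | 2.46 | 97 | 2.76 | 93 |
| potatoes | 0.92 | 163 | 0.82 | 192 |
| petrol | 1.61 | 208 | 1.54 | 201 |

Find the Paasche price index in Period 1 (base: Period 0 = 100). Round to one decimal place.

Paasche price index uses current-period quantities as weights.
ΣP(Period 1)·Q(Period 1) = 2.76×93 + 0.82×192 + 1.54×201 = 256.68 + 157.44 + 309.54 = 723.66
ΣP(Period 0)·Q(Period 1) = 2.46×93 + 0.92×192 + 1.61×201 = 228.78 + 176.64 + 323.61 = 729.03
Index = 723.66 / 729.03 × 100 = 99.2634

99.3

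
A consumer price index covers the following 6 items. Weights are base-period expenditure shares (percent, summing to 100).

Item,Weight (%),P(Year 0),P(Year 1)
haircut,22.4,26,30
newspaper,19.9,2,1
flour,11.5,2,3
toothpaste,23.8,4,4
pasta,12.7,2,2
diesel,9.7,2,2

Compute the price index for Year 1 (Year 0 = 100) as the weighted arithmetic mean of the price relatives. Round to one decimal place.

haircut: 22.4 × (30/26) = 22.4 × 1.153846 = 25.8462
newspaper: 19.9 × (1/2) = 19.9 × 0.500000 = 9.9500
flour: 11.5 × (3/2) = 11.5 × 1.500000 = 17.2500
toothpaste: 23.8 × (4/4) = 23.8 × 1.000000 = 23.8000
pasta: 12.7 × (2/2) = 12.7 × 1.000000 = 12.7000
diesel: 9.7 × (2/2) = 9.7 × 1.000000 = 9.7000
Index = Σ wᵢ·(p₁ᵢ/p₀ᵢ) = 25.8462 + 9.9500 + 17.2500 + 23.8000 + 12.7000 + 9.7000 = 99.2462

99.2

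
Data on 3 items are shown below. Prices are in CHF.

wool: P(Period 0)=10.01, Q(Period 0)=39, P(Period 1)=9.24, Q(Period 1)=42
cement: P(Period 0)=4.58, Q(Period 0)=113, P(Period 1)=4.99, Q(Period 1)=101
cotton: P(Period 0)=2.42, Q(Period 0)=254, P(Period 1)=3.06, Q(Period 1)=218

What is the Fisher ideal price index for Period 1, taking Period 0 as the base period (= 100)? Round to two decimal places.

Laspeyres component (base-period weights):
ΣP(Period 1)Q(Period 0) = 9.24×39 + 4.99×113 + 3.06×254 = 360.36 + 563.87 + 777.24 = 1701.47
ΣP(Period 0)Q(Period 0) = 10.01×39 + 4.58×113 + 2.42×254 = 390.39 + 517.54 + 614.68 = 1522.61
L = 1701.47 / 1522.61 × 100 = 111.7469
Paasche component (current-period weights):
ΣP(Period 1)Q(Period 1) = 9.24×42 + 4.99×101 + 3.06×218 = 388.08 + 503.99 + 667.08 = 1559.15
ΣP(Period 0)Q(Period 1) = 10.01×42 + 4.58×101 + 2.42×218 = 420.42 + 462.58 + 527.56 = 1410.56
P = 1559.15 / 1410.56 × 100 = 110.5341
Fisher = √(L × P) = √(111.7469 × 110.5341) = 111.1389

111.14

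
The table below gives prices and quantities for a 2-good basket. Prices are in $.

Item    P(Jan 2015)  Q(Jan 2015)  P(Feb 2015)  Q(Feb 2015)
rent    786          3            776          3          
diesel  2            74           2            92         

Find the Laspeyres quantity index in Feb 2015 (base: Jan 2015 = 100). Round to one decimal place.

Laspeyres quantity index uses base-period prices as weights.
ΣP(Jan 2015)·Q(Feb 2015) = 786×3 + 2×92 = 2358 + 184 = 2542
ΣP(Jan 2015)·Q(Jan 2015) = 786×3 + 2×74 = 2358 + 148 = 2506
Index = 2542 / 2506 × 100 = 101.4366

101.4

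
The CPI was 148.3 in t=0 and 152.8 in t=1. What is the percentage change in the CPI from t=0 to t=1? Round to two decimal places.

3.03%

Change = (152.8 − 148.3) / 148.3 × 100
       = 4.5 / 148.3 × 100 = 3.0344%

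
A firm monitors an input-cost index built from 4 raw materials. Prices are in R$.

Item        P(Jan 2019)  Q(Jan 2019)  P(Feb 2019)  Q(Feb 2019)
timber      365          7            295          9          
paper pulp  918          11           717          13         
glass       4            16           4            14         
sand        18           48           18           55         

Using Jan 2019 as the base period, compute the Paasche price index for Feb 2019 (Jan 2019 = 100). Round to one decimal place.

80.1

Paasche price index uses current-period quantities as weights.
ΣP(Feb 2019)·Q(Feb 2019) = 295×9 + 717×13 + 4×14 + 18×55 = 2655 + 9321 + 56 + 990 = 13022
ΣP(Jan 2019)·Q(Feb 2019) = 365×9 + 918×13 + 4×14 + 18×55 = 3285 + 11934 + 56 + 990 = 16265
Index = 13022 / 16265 × 100 = 80.0615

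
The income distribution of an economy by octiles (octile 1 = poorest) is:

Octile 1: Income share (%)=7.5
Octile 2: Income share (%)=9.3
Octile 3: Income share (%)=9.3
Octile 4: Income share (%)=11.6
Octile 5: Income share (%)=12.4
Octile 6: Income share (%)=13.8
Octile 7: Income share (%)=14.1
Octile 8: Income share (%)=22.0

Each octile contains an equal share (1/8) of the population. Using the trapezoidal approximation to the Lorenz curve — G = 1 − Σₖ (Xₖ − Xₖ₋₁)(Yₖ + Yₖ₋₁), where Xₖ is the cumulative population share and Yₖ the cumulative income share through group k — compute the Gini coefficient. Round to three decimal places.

0.175

Cumulative income shares Yₖ: 0.0750, 0.1680, 0.2610, 0.3770, 0.5010, 0.6390, 0.7800, 1.0000
Σ (Xₖ−Xₖ₋₁)(Yₖ+Yₖ₋₁) = (1/8)(0.0750+0.0000) + (1/8)(0.1680+0.0750) + (1/8)(0.2610+0.1680) + (1/8)(0.3770+0.2610) + (1/8)(0.5010+0.3770) + (1/8)(0.6390+0.5010) + (1/8)(0.7800+0.6390) + (1/8)(1.0000+0.7800)
  = 0.0094 + 0.0304 + 0.0536 + 0.0798 + 0.1098 + 0.1425 + 0.1774 + 0.2225 = 0.8253
G = 1 − 0.8253 = 0.1747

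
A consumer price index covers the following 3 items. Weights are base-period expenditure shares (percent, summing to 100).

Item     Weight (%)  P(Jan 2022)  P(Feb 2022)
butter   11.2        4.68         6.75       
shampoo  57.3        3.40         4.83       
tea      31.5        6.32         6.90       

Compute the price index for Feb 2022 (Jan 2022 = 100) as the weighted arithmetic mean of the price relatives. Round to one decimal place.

131.9

butter: 11.2 × (6.75/4.68) = 11.2 × 1.442308 = 16.1538
shampoo: 57.3 × (4.83/3.40) = 57.3 × 1.420588 = 81.3997
tea: 31.5 × (6.90/6.32) = 31.5 × 1.091772 = 34.3908
Index = Σ wᵢ·(p₁ᵢ/p₀ᵢ) = 16.1538 + 81.3997 + 34.3908 = 131.9444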